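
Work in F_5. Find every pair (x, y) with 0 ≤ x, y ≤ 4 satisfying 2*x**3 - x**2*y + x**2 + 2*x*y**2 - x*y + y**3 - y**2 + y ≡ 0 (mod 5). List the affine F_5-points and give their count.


Affine F_5-points: {(0, 0), (2, 0), (2, 2)}; count = 3.

For each of the 25 pairs (x, y) ∈ F_5², evaluate f(x, y) mod 5. Record the zeros.
  x = 0: [0↦0, 1↦1, 2↦1, 3↦1, 4↦2]  zeros at y ∈ {0}
  x = 1: [0↦3, 1↦4, 2↦3, 3↦1, 4↦4]  zeros at y ∈ ∅
  x = 2: [0↦0, 1↦4, 2↦0, 3↦4, 4↦2]  zeros at y ∈ {0, 2}
  x = 3: [0↦3, 1↦3, 2↦4, 3↦2, 4↦3]  zeros at y ∈ ∅
  x = 4: [0↦4, 1↦3, 2↦2, 3↦2, 4↦4]  zeros at y ∈ ∅
Collecting zeros: affine points = {(0, 0), (2, 0), (2, 2)}.
Total count |C(F_5)_aff| = 3.


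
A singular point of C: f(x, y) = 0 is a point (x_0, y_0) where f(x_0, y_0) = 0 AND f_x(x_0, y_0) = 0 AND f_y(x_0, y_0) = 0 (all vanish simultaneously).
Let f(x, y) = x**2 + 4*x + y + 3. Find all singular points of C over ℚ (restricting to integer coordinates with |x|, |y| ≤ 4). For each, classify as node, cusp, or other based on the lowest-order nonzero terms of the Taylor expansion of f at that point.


No singular points in the scanned grid; C is smooth there.

Compute partial derivatives:
  f_x = 2*x + 4.
  f_y = 1.
f_y = 1 is a nonzero constant, so f_y never vanishes: no point (x, y) can satisfy f = f_x = f_y = 0. In particular no (x, y) ∈ {−4, ..., 4}² is singular; the curve is smooth.


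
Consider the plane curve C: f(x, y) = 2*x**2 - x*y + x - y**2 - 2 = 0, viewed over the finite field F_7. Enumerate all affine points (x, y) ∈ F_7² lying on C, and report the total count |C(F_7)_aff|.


Affine F_7-points: {(2, 2), (2, 3), (3, 5), (3, 6), (6, 3), (6, 5)}; count = 6.

For each of the 49 pairs (x, y) ∈ F_7², evaluate f(x, y) mod 7. Record the zeros.
  x = 0: [0↦5, 1↦4, 2↦1, 3↦3, 4↦3, 5↦1, 6↦4]  zeros at y ∈ ∅
  x = 1: [0↦1, 1↦6, 2↦2, 3↦3, 4↦2, 5↦6, 6↦1]  zeros at y ∈ ∅
  x = 2: [0↦1, 1↦5, 2↦0, 3↦0, 4↦5, 5↦1, 6↦2]  zeros at y ∈ {2, 3}
  x = 3: [0↦5, 1↦1, 2↦2, 3↦1, 4↦5, 5↦0, 6↦0]  zeros at y ∈ {5, 6}
  x = 4: [0↦6, 1↦1, 2↦1, 3↦6, 4↦2, 5↦3, 6↦2]  zeros at y ∈ ∅
  x = 5: [0↦4, 1↦5, 2↦4, 3↦1, 4↦3, 5↦3, 6↦1]  zeros at y ∈ ∅
  x = 6: [0↦6, 1↦6, 2↦4, 3↦0, 4↦1, 5↦0, 6↦4]  zeros at y ∈ {3, 5}
Collecting zeros: affine points = {(2, 2), (2, 3), (3, 5), (3, 6), (6, 3), (6, 5)}.
Total count |C(F_7)_aff| = 6.


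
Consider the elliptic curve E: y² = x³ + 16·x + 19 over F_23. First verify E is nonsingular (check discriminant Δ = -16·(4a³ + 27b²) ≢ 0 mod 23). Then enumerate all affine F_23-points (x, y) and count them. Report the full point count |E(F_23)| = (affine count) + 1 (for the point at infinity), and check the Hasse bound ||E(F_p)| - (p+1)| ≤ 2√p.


Affine points = {(1, 6), (1, 17), (2, 6), (2, 17), (3, 5), (3, 18), (4, 3), (4, 20), (6, 3), (6, 20), (9, 8), (9, 15), (10, 11), (10, 12), (11, 10), (11, 13), (13, 3), (13, 20), (15, 0), (16, 1), (16, 22), (17, 11), (17, 12), (19, 11), (19, 12), (20, 6), (20, 17), (21, 5), (21, 18), (22, 5), (22, 18)}; affine count = 31; |E(F_23)| = 32.

Discriminant check: Δ ∝ 4a³ + 27b² = 4·16³ + 27·19² = 4·4096 + 27·361 ≡ 3 (mod 23). Nonzero ⇒ E is nonsingular.
For each x ∈ F_23, compute rhs = x³ + 16·x + 19 mod 23, then count y ∈ F_23 with y² ≡ rhs.
  x = 0: rhs = 19, matching y values: none (0 points).
  x = 1: rhs = 13, matching y values: 6, 17 (2 points).
  x = 2: rhs = 13, matching y values: 6, 17 (2 points).
  x = 3: rhs = 2, matching y values: 5, 18 (2 points).
  x = 4: rhs = 9, matching y values: 3, 20 (2 points).
  x = 5: rhs = 17, matching y values: none (0 points).
  x = 6: rhs = 9, matching y values: 3, 20 (2 points).
  x = 7: rhs = 14, matching y values: none (0 points).
  x = 8: rhs = 15, matching y values: none (0 points).
  x = 9: rhs = 18, matching y values: 8, 15 (2 points).
  x = 10: rhs = 6, matching y values: 11, 12 (2 points).
  x = 11: rhs = 8, matching y values: 10, 13 (2 points).
  x = 12: rhs = 7, matching y values: none (0 points).
  x = 13: rhs = 9, matching y values: 3, 20 (2 points).
  x = 14: rhs = 20, matching y values: none (0 points).
  x = 15: rhs = 0, matching y values: 0 (1 points).
  x = 16: rhs = 1, matching y values: 1, 22 (2 points).
  x = 17: rhs = 6, matching y values: 11, 12 (2 points).
  x = 18: rhs = 21, matching y values: none (0 points).
  x = 19: rhs = 6, matching y values: 11, 12 (2 points).
  x = 20: rhs = 13, matching y values: 6, 17 (2 points).
  x = 21: rhs = 2, matching y values: 5, 18 (2 points).
  x = 22: rhs = 2, matching y values: 5, 18 (2 points).
Total affine count: 31.
Full point count |E(F_23)| = 31 + 1 = 32.
Hasse bound: |32 − (23+1)| = |8| = 8 ≤ 2√23 ≈ 9.5917 ✓.


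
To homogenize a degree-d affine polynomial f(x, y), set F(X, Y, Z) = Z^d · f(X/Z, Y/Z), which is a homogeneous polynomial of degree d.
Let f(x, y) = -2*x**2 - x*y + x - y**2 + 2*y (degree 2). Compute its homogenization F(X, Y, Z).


F(X, Y, Z) = -2*X**2 - X*Y + X*Z - Y**2 + 2*Y*Z

deg(f) = 2.
Substitute x = X/Z, y = Y/Z into f, then multiply by Z^2.
  monomial -2·x^2·y^0 ↦ -2·X^2·Y^0·Z^0.
  monomial -1·x^1·y^1 ↦ -1·X^1·Y^1·Z^0.
  monomial 1·x^1·y^0 ↦ 1·X^1·Y^0·Z^1.
  monomial -1·x^0·y^2 ↦ -1·X^0·Y^2·Z^0.
  monomial 2·x^0·y^1 ↦ 2·X^0·Y^1·Z^1.
Collecting: F(X, Y, Z) = -2*X**2 - X*Y + X*Z - Y**2 + 2*Y*Z.


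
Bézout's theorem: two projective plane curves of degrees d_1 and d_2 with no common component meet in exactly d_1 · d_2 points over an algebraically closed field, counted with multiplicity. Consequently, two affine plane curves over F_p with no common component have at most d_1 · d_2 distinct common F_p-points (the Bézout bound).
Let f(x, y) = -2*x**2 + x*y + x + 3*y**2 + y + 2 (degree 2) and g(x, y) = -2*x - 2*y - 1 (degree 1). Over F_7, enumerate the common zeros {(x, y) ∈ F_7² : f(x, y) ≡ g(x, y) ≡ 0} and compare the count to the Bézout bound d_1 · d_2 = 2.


Common zeros: {(4, 6)}; count = 1; Bézout bound = 2.

deg(f) = 2, deg(g) = 1, so Bézout bound = 2.
Scan x ∈ F_7. For each x, list the y ∈ F_7 with f(x, y) ≡ 0 and those with g(x, y) ≡ 0 (mod 7); the common zeros in that column are the intersection.
  x = 0: f ≡ 0 at y ∈ ∅; g ≡ 0 at y ∈ {3}; common: ∅.
  x = 1: f ≡ 0 at y ∈ ∅; g ≡ 0 at y ∈ {2}; common: ∅.
  x = 2: f ≡ 0 at y ∈ {2, 4}; g ≡ 0 at y ∈ {1}; common: ∅.
  x = 3: f ≡ 0 at y ∈ {2, 6}; g ≡ 0 at y ∈ {0}; common: ∅.
  x = 4: f ≡ 0 at y ∈ {4, 6}; g ≡ 0 at y ∈ {6}; common: {6}.
  x = 5: f ≡ 0 at y ∈ ∅; g ≡ 0 at y ∈ {5}; common: ∅.
  x = 6: f ≡ 0 at y ∈ ∅; g ≡ 0 at y ∈ {4}; common: ∅.
Collecting: common zeros = {(4, 6)}, so the count is 1.
Comparison with the Bézout bound: 1 ≤ 2 = deg(f)·deg(g), as expected for curves with no common component (the affine F_7-count falls short of the bound because intersections may lie at infinity, over extension fields, or carry multiplicity).


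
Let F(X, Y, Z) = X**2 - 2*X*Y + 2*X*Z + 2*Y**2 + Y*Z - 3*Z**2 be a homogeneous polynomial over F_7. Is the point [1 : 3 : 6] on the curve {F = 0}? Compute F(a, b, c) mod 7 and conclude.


F(1,3,6) ≡ 5 (mod 7); P is NOT on the curve.

Evaluate F(1, 3, 6) term-by-term (mod 7).
  X**2 ↦ 1·1·1·1 = 1
  -2*X*Y ↦ -2·1·3·1 = -6
  2*X*Z ↦ 2·1·1·6 = 12
  2*Y**2 ↦ 2·1·9·1 = 18
  Y*Z ↦ 1·1·3·6 = 18
  -3*Z**2 ↦ -3·1·1·36 = -108
Sum: F(1, 3, 6) = (1) + (-6) + (12) + (18) + (18) + (-108) = -65.
Reducing mod 7: -65 ≡ 5 (mod 7).
Since F(a, b, c) ≡ 5 ≠ 0 (mod 7), P does NOT lie on the curve.


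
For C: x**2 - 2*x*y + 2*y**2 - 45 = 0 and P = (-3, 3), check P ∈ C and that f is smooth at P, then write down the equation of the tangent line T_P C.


Tangent line at P: -12*x + 18*y - 90 = 0.

Step 1: f(-3, 3) = 0, so P lies on C.
Step 2: partial derivatives
  f_x(x, y) = 2*x - 2*y, f_y(x, y) = -2*x + 4*y.
  f_x(P) = -12, f_y(P) = 18 (gradient nonzero, so P is smooth).
Step 3: tangent line at P: -12·(x − -3) + 18·(y − 3) = 0.
Expanding: -12*x + 18*y - 90 = 0.


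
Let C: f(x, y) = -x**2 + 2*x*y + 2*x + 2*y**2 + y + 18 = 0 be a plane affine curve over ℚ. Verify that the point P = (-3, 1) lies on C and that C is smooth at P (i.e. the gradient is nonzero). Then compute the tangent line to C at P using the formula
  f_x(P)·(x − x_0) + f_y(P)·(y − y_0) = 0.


Tangent line at P: 10*x - y + 31 = 0.

Step 1: f(-3, 1) = 0, so P lies on C.
Step 2: partial derivatives
  f_x(x, y) = -2*x + 2*y + 2, f_y(x, y) = 2*x + 4*y + 1.
  f_x(P) = 10, f_y(P) = -1 (gradient nonzero, so P is smooth).
Step 3: tangent line at P: 10·(x − -3) + -1·(y − 1) = 0.
Expanding: 10*x - y + 31 = 0.


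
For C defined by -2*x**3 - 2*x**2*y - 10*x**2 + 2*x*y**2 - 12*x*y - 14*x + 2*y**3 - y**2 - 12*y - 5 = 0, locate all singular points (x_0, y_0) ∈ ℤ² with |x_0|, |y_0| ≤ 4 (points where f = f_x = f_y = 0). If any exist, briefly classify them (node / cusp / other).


Singular points: {(-2, 1)}; classification: cusp.

Compute partial derivatives:
  f_x = -6*x**2 - 4*x*y - 20*x + 2*y**2 - 12*y - 14.
  f_y = -2*x**2 + 4*x*y - 12*x + 6*y**2 - 2*y - 12.
Scan x_0 ∈ {−4, ..., 4}. For each x_0, f_y(x_0, y) is a polynomial in y; find its integer roots y ∈ {−4, ..., 4}, then test f_x and f at those candidates.
  x = -4: f_y(-4, y) = 6*y**2 - 18*y + 4; no integer root y with |y| ≤ 4.
  x = -3: f_y(-3, y) = 6*y**2 - 14*y + 6; no integer root y with |y| ≤ 4.
  x = -2: f_y(-2, y) = 6*y**2 - 10*y + 4; vanishes at y ∈ {1}. (-2, 1): f_x = 0, f = 0 — SINGULAR.
  x = -1: f_y(-1, y) = 6*y**2 - 6*y - 2; no integer root y with |y| ≤ 4.
  x = 0: f_y(0, y) = 6*y**2 - 2*y - 12; no integer root y with |y| ≤ 4.
  x = 1: f_y(1, y) = 6*y**2 + 2*y - 26; no integer root y with |y| ≤ 4.
  x = 2: f_y(2, y) = 6*y**2 + 6*y - 44; no integer root y with |y| ≤ 4.
  x = 3: f_y(3, y) = 6*y**2 + 10*y - 66; no integer root y with |y| ≤ 4.
  x = 4: f_y(4, y) = 6*y**2 + 14*y - 92; no integer root y with |y| ≤ 4.
Only singular point on the grid: (-2, 1).
Classify: substitute x = -2 + u, y = 1 + v and expand: f = -2*u**3 - 2*u**2*v + 2*u*v**2 + 2*v**3 + v**2.
No constant or linear terms (consistent with a singular point). Quadratic part: v**2. Cubic part: -2*u**3 - 2*u**2*v + 2*u*v**2 + 2*v**3.
The quadratic part v**2 is a perfect square, so there is a single (double) tangent line v = 0, i.e. y = 1. Restricting the cubic part to that line (v = 0) leaves -2*u**3 ≠ 0, so f is not divisible by v and the branch is v² ≈ 2*u**3 to lowest order — this is a cusp.
Classification: cusp.


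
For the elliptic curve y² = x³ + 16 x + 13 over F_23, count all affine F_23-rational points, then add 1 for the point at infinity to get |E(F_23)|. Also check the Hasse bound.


Affine points = {(0, 6), (0, 17), (4, 7), (4, 16), (6, 7), (6, 16), (7, 10), (7, 13), (8, 3), (8, 20), (9, 9), (9, 14), (10, 0), (11, 5), (11, 18), (12, 1), (12, 22), (13, 7), (13, 16), (16, 8), (16, 15), (17, 0), (19, 0)}; affine count = 23; |E(F_23)| = 24.

Discriminant check: Δ ∝ 4a³ + 27b² = 4·16³ + 27·13² = 4·4096 + 27·169 ≡ 17 (mod 23). Nonzero ⇒ E is nonsingular.
For each x ∈ F_23, compute rhs = x³ + 16·x + 13 mod 23, then count y ∈ F_23 with y² ≡ rhs.
  x = 0: rhs = 13, matching y values: 6, 17 (2 points).
  x = 1: rhs = 7, matching y values: none (0 points).
  x = 2: rhs = 7, matching y values: none (0 points).
  x = 3: rhs = 19, matching y values: none (0 points).
  x = 4: rhs = 3, matching y values: 7, 16 (2 points).
  x = 5: rhs = 11, matching y values: none (0 points).
  x = 6: rhs = 3, matching y values: 7, 16 (2 points).
  x = 7: rhs = 8, matching y values: 10, 13 (2 points).
  x = 8: rhs = 9, matching y values: 3, 20 (2 points).
  x = 9: rhs = 12, matching y values: 9, 14 (2 points).
  x = 10: rhs = 0, matching y values: 0 (1 points).
  x = 11: rhs = 2, matching y values: 5, 18 (2 points).
  x = 12: rhs = 1, matching y values: 1, 22 (2 points).
  x = 13: rhs = 3, matching y values: 7, 16 (2 points).
  x = 14: rhs = 14, matching y values: none (0 points).
  x = 15: rhs = 17, matching y values: none (0 points).
  x = 16: rhs = 18, matching y values: 8, 15 (2 points).
  x = 17: rhs = 0, matching y values: 0 (1 points).
  x = 18: rhs = 15, matching y values: none (0 points).
  x = 19: rhs = 0, matching y values: 0 (1 points).
  x = 20: rhs = 7, matching y values: none (0 points).
  x = 21: rhs = 19, matching y values: none (0 points).
  x = 22: rhs = 19, matching y values: none (0 points).
Total affine count: 23.
Full point count |E(F_23)| = 23 + 1 = 24.
Hasse bound: |24 − (23+1)| = |0| = 0 ≤ 2√23 ≈ 9.5917 ✓.


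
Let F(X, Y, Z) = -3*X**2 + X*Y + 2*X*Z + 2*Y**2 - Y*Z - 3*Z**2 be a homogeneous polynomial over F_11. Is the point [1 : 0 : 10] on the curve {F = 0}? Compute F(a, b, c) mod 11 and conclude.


F(1,0,10) ≡ 3 (mod 11); P is NOT on the curve.

Evaluate F(1, 0, 10) term-by-term (mod 11).
  -3*X**2 ↦ -3·1·1·1 = -3
  X*Y ↦ 1·1·0·1 = 0
  2*X*Z ↦ 2·1·1·10 = 20
  2*Y**2 ↦ 2·1·0·1 = 0
  -Y*Z ↦ -1·1·0·10 = 0
  -3*Z**2 ↦ -3·1·1·100 = -300
Sum: F(1, 0, 10) = (-3) + (0) + (20) + (0) + (0) + (-300) = -283.
Reducing mod 11: -283 ≡ 3 (mod 11).
Since F(a, b, c) ≡ 3 ≠ 0 (mod 11), P does NOT lie on the curve.


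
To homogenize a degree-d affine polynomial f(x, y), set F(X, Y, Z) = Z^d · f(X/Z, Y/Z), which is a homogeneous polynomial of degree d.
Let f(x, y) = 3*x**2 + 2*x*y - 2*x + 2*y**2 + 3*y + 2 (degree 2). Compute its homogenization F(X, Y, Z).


F(X, Y, Z) = 3*X**2 + 2*X*Y - 2*X*Z + 2*Y**2 + 3*Y*Z + 2*Z**2

deg(f) = 2.
Substitute x = X/Z, y = Y/Z into f, then multiply by Z^2.
  monomial 3·x^2·y^0 ↦ 3·X^2·Y^0·Z^0.
  monomial 2·x^1·y^1 ↦ 2·X^1·Y^1·Z^0.
  monomial -2·x^1·y^0 ↦ -2·X^1·Y^0·Z^1.
  monomial 2·x^0·y^2 ↦ 2·X^0·Y^2·Z^0.
  monomial 3·x^0·y^1 ↦ 3·X^0·Y^1·Z^1.
  monomial 2·x^0·y^0 ↦ 2·X^0·Y^0·Z^2.
Collecting: F(X, Y, Z) = 3*X**2 + 2*X*Y - 2*X*Z + 2*Y**2 + 3*Y*Z + 2*Z**2.


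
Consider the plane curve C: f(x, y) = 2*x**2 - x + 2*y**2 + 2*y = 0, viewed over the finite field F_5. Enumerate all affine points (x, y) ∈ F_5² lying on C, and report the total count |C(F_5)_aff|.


Affine F_5-points: {(0, 0), (0, 4), (1, 1), (1, 3), (2, 1), (2, 3), (3, 0), (3, 4), (4, 2)}; count = 9.

For each of the 25 pairs (x, y) ∈ F_5², evaluate f(x, y) mod 5. Record the zeros.
  x = 0: [0↦0, 1↦4, 2↦2, 3↦4, 4↦0]  zeros at y ∈ {0, 4}
  x = 1: [0↦1, 1↦0, 2↦3, 3↦0, 4↦1]  zeros at y ∈ {1, 3}
  x = 2: [0↦1, 1↦0, 2↦3, 3↦0, 4↦1]  zeros at y ∈ {1, 3}
  x = 3: [0↦0, 1↦4, 2↦2, 3↦4, 4↦0]  zeros at y ∈ {0, 4}
  x = 4: [0↦3, 1↦2, 2↦0, 3↦2, 4↦3]  zeros at y ∈ {2}
Collecting zeros: affine points = {(0, 0), (0, 4), (1, 1), (1, 3), (2, 1), (2, 3), (3, 0), (3, 4), (4, 2)}.
Total count |C(F_5)_aff| = 9.


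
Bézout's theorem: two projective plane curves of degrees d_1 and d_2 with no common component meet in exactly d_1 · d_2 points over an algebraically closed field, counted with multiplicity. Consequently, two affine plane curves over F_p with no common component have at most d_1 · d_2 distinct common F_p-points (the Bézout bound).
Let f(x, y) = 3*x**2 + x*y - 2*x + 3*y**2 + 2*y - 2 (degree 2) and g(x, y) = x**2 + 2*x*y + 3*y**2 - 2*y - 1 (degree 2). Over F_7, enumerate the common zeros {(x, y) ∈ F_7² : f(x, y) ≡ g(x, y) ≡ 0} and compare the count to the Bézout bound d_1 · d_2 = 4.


Common zeros: {(0, 2)}; count = 1; Bézout bound = 4.

deg(f) = 2, deg(g) = 2, so Bézout bound = 4.
Scan x ∈ F_7. For each x, list the y ∈ F_7 with f(x, y) ≡ 0 and those with g(x, y) ≡ 0 (mod 7); the common zeros in that column are the intersection.
  x = 0: f ≡ 0 at y ∈ {2}; g ≡ 0 at y ∈ {1, 2}; common: {2}.
  x = 1: f ≡ 0 at y ∈ {3}; g ≡ 0 at y ∈ {0}; common: ∅.
  x = 2: f ≡ 0 at y ∈ {4}; g ≡ 0 at y ∈ ∅; common: ∅.
  x = 3: f ≡ 0 at y ∈ {5}; g ≡ 0 at y ∈ {2, 6}; common: ∅.
  x = 4: f ≡ 0 at y ∈ {6}; g ≡ 0 at y ∈ ∅; common: ∅.
  x = 5: f ≡ 0 at y ∈ {0}; g ≡ 0 at y ∈ {1}; common: ∅.
  x = 6: f ≡ 0 at y ∈ {1}; g ≡ 0 at y ∈ {0, 6}; common: ∅.
Collecting: common zeros = {(0, 2)}, so the count is 1.
Comparison with the Bézout bound: 1 ≤ 4 = deg(f)·deg(g), as expected for curves with no common component (the affine F_7-count falls short of the bound because intersections may lie at infinity, over extension fields, or carry multiplicity).


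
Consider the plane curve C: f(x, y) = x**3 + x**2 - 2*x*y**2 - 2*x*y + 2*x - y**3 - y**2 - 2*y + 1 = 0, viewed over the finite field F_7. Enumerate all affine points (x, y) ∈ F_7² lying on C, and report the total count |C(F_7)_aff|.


Affine F_7-points: {(1, 6), (4, 3), (4, 6), (5, 0), (6, 4)}; count = 5.

For each of the 49 pairs (x, y) ∈ F_7², evaluate f(x, y) mod 7. Record the zeros.
  x = 0: [0↦1, 1↦4, 2↦6, 3↦1, 4↦4, 5↦2, 6↦3]  zeros at y ∈ ∅
  x = 1: [0↦5, 1↦4, 2↦5, 3↦2, 4↦3, 5↦2, 6↦0]  zeros at y ∈ {6}
  x = 2: [0↦3, 1↦5, 2↦5, 3↦4, 4↦3, 5↦3, 6↦5]  zeros at y ∈ ∅
  x = 3: [0↦1, 1↦6, 2↦5, 3↦6, 4↦3, 5↦4, 6↦3]  zeros at y ∈ ∅
  x = 4: [0↦5, 1↦6, 2↦4, 3↦0, 4↦2, 5↦4, 6↦0]  zeros at y ∈ {3, 6}
  x = 5: [0↦0, 1↦4, 2↦1, 3↦6, 4↦6, 5↦2, 6↦2]  zeros at y ∈ {0}
  x = 6: [0↦6, 1↦6, 2↦2, 3↦2, 4↦0, 5↦4, 6↦1]  zeros at y ∈ {4}
Collecting zeros: affine points = {(1, 6), (4, 3), (4, 6), (5, 0), (6, 4)}.
Total count |C(F_7)_aff| = 5.


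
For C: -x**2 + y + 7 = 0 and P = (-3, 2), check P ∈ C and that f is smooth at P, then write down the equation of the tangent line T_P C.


Tangent line at P: 6*x + y + 16 = 0.

Step 1: f(-3, 2) = 0, so P lies on C.
Step 2: partial derivatives
  f_x(x, y) = -2*x, f_y(x, y) = 1.
  f_x(P) = 6, f_y(P) = 1 (gradient nonzero, so P is smooth).
Step 3: tangent line at P: 6·(x − -3) + 1·(y − 2) = 0.
Expanding: 6*x + y + 16 = 0.


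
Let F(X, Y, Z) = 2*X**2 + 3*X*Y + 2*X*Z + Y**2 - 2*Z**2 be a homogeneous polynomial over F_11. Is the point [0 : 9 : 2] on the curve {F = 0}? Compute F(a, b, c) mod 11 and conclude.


F(0,9,2) ≡ 7 (mod 11); P is NOT on the curve.

Evaluate F(0, 9, 2) term-by-term (mod 11).
  2*X**2 ↦ 2·0·1·1 = 0
  3*X*Y ↦ 3·0·9·1 = 0
  2*X*Z ↦ 2·0·1·2 = 0
  Y**2 ↦ 1·1·81·1 = 81
  -2*Z**2 ↦ -2·1·1·4 = -8
Sum: F(0, 9, 2) = (0) + (0) + (0) + (81) + (-8) = 73.
Reducing mod 11: 73 ≡ 7 (mod 11).
Since F(a, b, c) ≡ 7 ≠ 0 (mod 11), P does NOT lie on the curve.


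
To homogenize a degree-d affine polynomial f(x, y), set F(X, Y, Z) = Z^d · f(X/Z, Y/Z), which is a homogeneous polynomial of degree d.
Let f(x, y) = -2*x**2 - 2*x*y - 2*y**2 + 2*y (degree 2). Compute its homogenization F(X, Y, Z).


F(X, Y, Z) = -2*X**2 - 2*X*Y - 2*Y**2 + 2*Y*Z

deg(f) = 2.
Substitute x = X/Z, y = Y/Z into f, then multiply by Z^2.
  monomial -2·x^2·y^0 ↦ -2·X^2·Y^0·Z^0.
  monomial -2·x^1·y^1 ↦ -2·X^1·Y^1·Z^0.
  monomial -2·x^0·y^2 ↦ -2·X^0·Y^2·Z^0.
  monomial 2·x^0·y^1 ↦ 2·X^0·Y^1·Z^1.
Collecting: F(X, Y, Z) = -2*X**2 - 2*X*Y - 2*Y**2 + 2*Y*Z.


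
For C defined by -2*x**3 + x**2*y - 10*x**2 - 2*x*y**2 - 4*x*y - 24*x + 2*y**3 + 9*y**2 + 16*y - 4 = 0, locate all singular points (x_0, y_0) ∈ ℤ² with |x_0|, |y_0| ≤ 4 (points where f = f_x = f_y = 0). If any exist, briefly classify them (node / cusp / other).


Singular points: {(-2, -2)}; classification: cusp.

Compute partial derivatives:
  f_x = -6*x**2 + 2*x*y - 20*x - 2*y**2 - 4*y - 24.
  f_y = x**2 - 4*x*y - 4*x + 6*y**2 + 18*y + 16.
Scan x_0 ∈ {−4, ..., 4}. For each x_0, f_y(x_0, y) is a polynomial in y; find its integer roots y ∈ {−4, ..., 4}, then test f_x and f at those candidates.
  x = -4: f_y(-4, y) = 6*y**2 + 34*y + 48; vanishes at y ∈ {-3}. (-4, -3): f_x = -22 ≠ 0.
  x = -3: f_y(-3, y) = 6*y**2 + 30*y + 37; no integer root y with |y| ≤ 4.
  x = -2: f_y(-2, y) = 6*y**2 + 26*y + 28; vanishes at y ∈ {-2}. (-2, -2): f_x = 0, f = 0 — SINGULAR.
  x = -1: f_y(-1, y) = 6*y**2 + 22*y + 21; no integer root y with |y| ≤ 4.
  x = 0: f_y(0, y) = 6*y**2 + 18*y + 16; no integer root y with |y| ≤ 4.
  x = 1: f_y(1, y) = 6*y**2 + 14*y + 13; no integer root y with |y| ≤ 4.
  x = 2: f_y(2, y) = 6*y**2 + 10*y + 12; no integer root y with |y| ≤ 4.
  x = 3: f_y(3, y) = 6*y**2 + 6*y + 13; no integer root y with |y| ≤ 4.
  x = 4: f_y(4, y) = 6*y**2 + 2*y + 16; no integer root y with |y| ≤ 4.
Only singular point on the grid: (-2, -2).
Classify: substitute x = -2 + u, y = -2 + v and expand: f = -2*u**3 + u**2*v - 2*u*v**2 + 2*v**3 + v**2.
No constant or linear terms (consistent with a singular point). Quadratic part: v**2. Cubic part: -2*u**3 + u**2*v - 2*u*v**2 + 2*v**3.
The quadratic part v**2 is a perfect square, so there is a single (double) tangent line v = 0, i.e. y = -2. Restricting the cubic part to that line (v = 0) leaves -2*u**3 ≠ 0, so f is not divisible by v and the branch is v² ≈ 2*u**3 to lowest order — this is a cusp.
Classification: cusp.


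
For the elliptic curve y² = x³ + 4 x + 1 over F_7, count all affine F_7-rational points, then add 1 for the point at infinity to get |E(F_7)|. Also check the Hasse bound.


Affine points = {(0, 1), (0, 6), (4, 2), (4, 5)}; affine count = 4; |E(F_7)| = 5.

Discriminant check: Δ ∝ 4a³ + 27b² = 4·4³ + 27·1² = 4·64 + 27·1 ≡ 3 (mod 7). Nonzero ⇒ E is nonsingular.
For each x ∈ F_7, compute rhs = x³ + 4·x + 1 mod 7, then count y ∈ F_7 with y² ≡ rhs.
  x = 0: rhs = 1, matching y values: 1, 6 (2 points).
  x = 1: rhs = 6, matching y values: none (0 points).
  x = 2: rhs = 3, matching y values: none (0 points).
  x = 3: rhs = 5, matching y values: none (0 points).
  x = 4: rhs = 4, matching y values: 2, 5 (2 points).
  x = 5: rhs = 6, matching y values: none (0 points).
  x = 6: rhs = 3, matching y values: none (0 points).
Total affine count: 4.
Full point count |E(F_7)| = 4 + 1 = 5.
Hasse bound: |5 − (7+1)| = |-3| = 3 ≤ 2√7 ≈ 5.2915 ✓.


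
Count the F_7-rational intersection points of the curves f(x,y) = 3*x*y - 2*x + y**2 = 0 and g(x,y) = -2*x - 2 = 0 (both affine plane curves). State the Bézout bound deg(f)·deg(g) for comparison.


Common zeros: {(6, 1), (6, 2)}; count = 2; Bézout bound = 2.

deg(f) = 2, deg(g) = 1, so Bézout bound = 2.
Scan x ∈ F_7. For each x, list the y ∈ F_7 with f(x, y) ≡ 0 and those with g(x, y) ≡ 0 (mod 7); the common zeros in that column are the intersection.
  x = 0: f ≡ 0 at y ∈ {0}; g ≡ 0 at y ∈ ∅; common: ∅.
  x = 1: f ≡ 0 at y ∈ ∅; g ≡ 0 at y ∈ ∅; common: ∅.
  x = 2: f ≡ 0 at y ∈ ∅; g ≡ 0 at y ∈ ∅; common: ∅.
  x = 3: f ≡ 0 at y ∈ {6}; g ≡ 0 at y ∈ ∅; common: ∅.
  x = 4: f ≡ 0 at y ∈ {4, 5}; g ≡ 0 at y ∈ ∅; common: ∅.
  x = 5: f ≡ 0 at y ∈ ∅; g ≡ 0 at y ∈ ∅; common: ∅.
  x = 6: f ≡ 0 at y ∈ {1, 2}; g ≡ 0 at y ∈ {0, 1, 2, 3, 4, 5, 6}; common: {1, 2}.
Collecting: common zeros = {(6, 1), (6, 2)}, so the count is 2.
Comparison with the Bézout bound: 2 ≤ 2 = deg(f)·deg(g), as expected for curves with no common component (the bound is attained).


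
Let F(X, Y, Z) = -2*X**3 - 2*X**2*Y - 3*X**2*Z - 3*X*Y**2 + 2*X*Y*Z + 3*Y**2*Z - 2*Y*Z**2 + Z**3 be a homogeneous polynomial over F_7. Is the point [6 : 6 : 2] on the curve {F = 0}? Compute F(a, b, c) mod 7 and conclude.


F(6,6,2) ≡ 6 (mod 7); P is NOT on the curve.

Evaluate F(6, 6, 2) term-by-term (mod 7).
  -2*X**3 ↦ -2·216·1·1 = -432
  -2*X**2*Y ↦ -2·36·6·1 = -432
  -3*X**2*Z ↦ -3·36·1·2 = -216
  -3*X*Y**2 ↦ -3·6·36·1 = -648
  2*X*Y*Z ↦ 2·6·6·2 = 144
  3*Y**2*Z ↦ 3·1·36·2 = 216
  -2*Y*Z**2 ↦ -2·1·6·4 = -48
  Z**3 ↦ 1·1·1·8 = 8
Sum: F(6, 6, 2) = (-432) + (-432) + (-216) + (-648) + (144) + (216) + (-48) + (8) = -1408.
Reducing mod 7: -1408 ≡ 6 (mod 7).
Since F(a, b, c) ≡ 6 ≠ 0 (mod 7), P does NOT lie on the curve.


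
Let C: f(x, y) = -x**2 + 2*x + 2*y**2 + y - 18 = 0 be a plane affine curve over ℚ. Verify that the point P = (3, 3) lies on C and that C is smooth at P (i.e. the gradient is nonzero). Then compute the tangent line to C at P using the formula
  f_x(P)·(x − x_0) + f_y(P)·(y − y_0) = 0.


Tangent line at P: -4*x + 13*y - 27 = 0.

Step 1: f(3, 3) = 0, so P lies on C.
Step 2: partial derivatives
  f_x(x, y) = 2 - 2*x, f_y(x, y) = 4*y + 1.
  f_x(P) = -4, f_y(P) = 13 (gradient nonzero, so P is smooth).
Step 3: tangent line at P: -4·(x − 3) + 13·(y − 3) = 0.
Expanding: -4*x + 13*y - 27 = 0.


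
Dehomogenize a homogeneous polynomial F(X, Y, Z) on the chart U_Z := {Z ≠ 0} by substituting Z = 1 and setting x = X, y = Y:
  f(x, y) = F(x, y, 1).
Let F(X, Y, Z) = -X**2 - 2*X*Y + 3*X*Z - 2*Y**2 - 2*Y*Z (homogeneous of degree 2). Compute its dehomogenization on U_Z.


f(x, y) = -x**2 - 2*x*y + 3*x - 2*y**2 - 2*y

On U_Z we set Z = 1. Each monomial c·X^i·Y^j·Z^k in F becomes c·x^i·y^j·1^k = c·x^i·y^j.
Substituting Z = 1: F(X, Y, 1) = -x**2 - 2*x*y + 3*x - 2*y**2 - 2*y.
Note: deg(f) ≤ deg(F) = 2; strict inequality happens when F is divisible by Z (lost terms).


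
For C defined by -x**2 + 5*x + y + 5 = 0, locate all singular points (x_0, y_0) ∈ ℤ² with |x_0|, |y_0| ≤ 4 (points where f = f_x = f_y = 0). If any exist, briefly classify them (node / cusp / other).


No singular points in the scanned grid; C is smooth there.

Compute partial derivatives:
  f_x = 5 - 2*x.
  f_y = 1.
f_y = 1 is a nonzero constant, so f_y never vanishes: no point (x, y) can satisfy f = f_x = f_y = 0. In particular no (x, y) ∈ {−4, ..., 4}² is singular; the curve is smooth.


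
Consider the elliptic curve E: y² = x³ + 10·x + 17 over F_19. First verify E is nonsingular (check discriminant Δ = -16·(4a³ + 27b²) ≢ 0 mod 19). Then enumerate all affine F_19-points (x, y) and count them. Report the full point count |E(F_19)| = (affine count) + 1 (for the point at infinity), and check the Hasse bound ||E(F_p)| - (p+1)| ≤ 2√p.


Affine points = {(0, 6), (0, 13), (1, 3), (1, 16), (2, 8), (2, 11), (3, 6), (3, 13), (4, 8), (4, 11), (8, 1), (8, 18), (9, 0), (13, 8), (13, 11), (16, 6), (16, 13), (18, 5), (18, 14)}; affine count = 19; |E(F_19)| = 20.

Discriminant check: Δ ∝ 4a³ + 27b² = 4·10³ + 27·17² = 4·1000 + 27·289 ≡ 4 (mod 19). Nonzero ⇒ E is nonsingular.
For each x ∈ F_19, compute rhs = x³ + 10·x + 17 mod 19, then count y ∈ F_19 with y² ≡ rhs.
  x = 0: rhs = 17, matching y values: 6, 13 (2 points).
  x = 1: rhs = 9, matching y values: 3, 16 (2 points).
  x = 2: rhs = 7, matching y values: 8, 11 (2 points).
  x = 3: rhs = 17, matching y values: 6, 13 (2 points).
  x = 4: rhs = 7, matching y values: 8, 11 (2 points).
  x = 5: rhs = 2, matching y values: none (0 points).
  x = 6: rhs = 8, matching y values: none (0 points).
  x = 7: rhs = 12, matching y values: none (0 points).
  x = 8: rhs = 1, matching y values: 1, 18 (2 points).
  x = 9: rhs = 0, matching y values: 0 (1 points).
  x = 10: rhs = 15, matching y values: none (0 points).
  x = 11: rhs = 14, matching y values: none (0 points).
  x = 12: rhs = 3, matching y values: none (0 points).
  x = 13: rhs = 7, matching y values: 8, 11 (2 points).
  x = 14: rhs = 13, matching y values: none (0 points).
  x = 15: rhs = 8, matching y values: none (0 points).
  x = 16: rhs = 17, matching y values: 6, 13 (2 points).
  x = 17: rhs = 8, matching y values: none (0 points).
  x = 18: rhs = 6, matching y values: 5, 14 (2 points).
Total affine count: 19.
Full point count |E(F_19)| = 19 + 1 = 20.
Hasse bound: |20 − (19+1)| = |0| = 0 ≤ 2√19 ≈ 8.7178 ✓.


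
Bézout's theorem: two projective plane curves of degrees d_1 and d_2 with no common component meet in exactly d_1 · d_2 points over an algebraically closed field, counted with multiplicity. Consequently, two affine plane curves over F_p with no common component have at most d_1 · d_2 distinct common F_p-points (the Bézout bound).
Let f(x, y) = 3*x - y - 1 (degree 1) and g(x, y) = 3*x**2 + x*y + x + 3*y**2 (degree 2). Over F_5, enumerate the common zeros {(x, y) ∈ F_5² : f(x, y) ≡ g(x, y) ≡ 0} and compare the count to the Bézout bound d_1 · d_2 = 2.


Common zeros: ∅; count = 0; Bézout bound = 2.

deg(f) = 1, deg(g) = 2, so Bézout bound = 2.
Scan x ∈ F_5. For each x, list the y ∈ F_5 with f(x, y) ≡ 0 and those with g(x, y) ≡ 0 (mod 5); the common zeros in that column are the intersection.
  x = 0: f ≡ 0 at y ∈ {4}; g ≡ 0 at y ∈ {0}; common: ∅.
  x = 1: f ≡ 0 at y ∈ {2}; g ≡ 0 at y ∈ ∅; common: ∅.
  x = 2: f ≡ 0 at y ∈ {0}; g ≡ 0 at y ∈ {2, 4}; common: ∅.
  x = 3: f ≡ 0 at y ∈ {3}; g ≡ 0 at y ∈ {0, 4}; common: ∅.
  x = 4: f ≡ 0 at y ∈ {1}; g ≡ 0 at y ∈ ∅; common: ∅.
Collecting: common zeros = ∅, so the count is 0.
Comparison with the Bézout bound: 0 ≤ 2 = deg(f)·deg(g), as expected for curves with no common component (the affine F_5-count falls short of the bound because intersections may lie at infinity, over extension fields, or carry multiplicity).


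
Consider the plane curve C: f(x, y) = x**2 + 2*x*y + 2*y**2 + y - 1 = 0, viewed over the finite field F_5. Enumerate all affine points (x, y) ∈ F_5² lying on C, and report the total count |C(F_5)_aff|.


Affine F_5-points: {(0, 3), (0, 4), (1, 0), (1, 1), (2, 1), (2, 4), (3, 2), (4, 0), (4, 3)}; count = 9.

For each of the 25 pairs (x, y) ∈ F_5², evaluate f(x, y) mod 5. Record the zeros.
  x = 0: [0↦4, 1↦2, 2↦4, 3↦0, 4↦0]  zeros at y ∈ {3, 4}
  x = 1: [0↦0, 1↦0, 2↦4, 3↦2, 4↦4]  zeros at y ∈ {0, 1}
  x = 2: [0↦3, 1↦0, 2↦1, 3↦1, 4↦0]  zeros at y ∈ {1, 4}
  x = 3: [0↦3, 1↦2, 2↦0, 3↦2, 4↦3]  zeros at y ∈ {2}
  x = 4: [0↦0, 1↦1, 2↦1, 3↦0, 4↦3]  zeros at y ∈ {0, 3}
Collecting zeros: affine points = {(0, 3), (0, 4), (1, 0), (1, 1), (2, 1), (2, 4), (3, 2), (4, 0), (4, 3)}.
Total count |C(F_5)_aff| = 9.


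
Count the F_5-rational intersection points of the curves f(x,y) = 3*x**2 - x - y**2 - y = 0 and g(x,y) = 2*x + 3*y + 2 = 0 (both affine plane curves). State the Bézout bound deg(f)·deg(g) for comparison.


Common zeros: ∅; count = 0; Bézout bound = 2.

deg(f) = 2, deg(g) = 1, so Bézout bound = 2.
Scan x ∈ F_5. For each x, list the y ∈ F_5 with f(x, y) ≡ 0 and those with g(x, y) ≡ 0 (mod 5); the common zeros in that column are the intersection.
  x = 0: f ≡ 0 at y ∈ {0, 4}; g ≡ 0 at y ∈ {1}; common: ∅.
  x = 1: f ≡ 0 at y ∈ {1, 3}; g ≡ 0 at y ∈ {2}; common: ∅.
  x = 2: f ≡ 0 at y ∈ {0, 4}; g ≡ 0 at y ∈ {3}; common: ∅.
  x = 3: f ≡ 0 at y ∈ ∅; g ≡ 0 at y ∈ {4}; common: ∅.
  x = 4: f ≡ 0 at y ∈ ∅; g ≡ 0 at y ∈ {0}; common: ∅.
Collecting: common zeros = ∅, so the count is 0.
Comparison with the Bézout bound: 0 ≤ 2 = deg(f)·deg(g), as expected for curves with no common component (the affine F_5-count falls short of the bound because intersections may lie at infinity, over extension fields, or carry multiplicity).


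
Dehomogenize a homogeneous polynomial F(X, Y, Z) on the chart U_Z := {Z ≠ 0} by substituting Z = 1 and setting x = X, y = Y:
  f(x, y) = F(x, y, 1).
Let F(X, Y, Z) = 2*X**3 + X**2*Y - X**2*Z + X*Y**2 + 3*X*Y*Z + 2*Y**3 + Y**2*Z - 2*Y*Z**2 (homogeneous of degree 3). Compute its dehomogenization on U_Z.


f(x, y) = 2*x**3 + x**2*y - x**2 + x*y**2 + 3*x*y + 2*y**3 + y**2 - 2*y

On U_Z we set Z = 1. Each monomial c·X^i·Y^j·Z^k in F becomes c·x^i·y^j·1^k = c·x^i·y^j.
Substituting Z = 1: F(X, Y, 1) = 2*x**3 + x**2*y - x**2 + x*y**2 + 3*x*y + 2*y**3 + y**2 - 2*y.
Note: deg(f) ≤ deg(F) = 3; strict inequality happens when F is divisible by Z (lost terms).


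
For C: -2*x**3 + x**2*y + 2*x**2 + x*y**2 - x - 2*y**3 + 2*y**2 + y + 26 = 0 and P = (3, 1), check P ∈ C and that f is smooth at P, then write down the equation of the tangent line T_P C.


Tangent line at P: -36*x + 14*y + 94 = 0.

Step 1: f(3, 1) = 0, so P lies on C.
Step 2: partial derivatives
  f_x(x, y) = -6*x**2 + 2*x*y + 4*x + y**2 - 1, f_y(x, y) = x**2 + 2*x*y - 6*y**2 + 4*y + 1.
  f_x(P) = -36, f_y(P) = 14 (gradient nonzero, so P is smooth).
Step 3: tangent line at P: -36·(x − 3) + 14·(y − 1) = 0.
Expanding: -36*x + 14*y + 94 = 0.


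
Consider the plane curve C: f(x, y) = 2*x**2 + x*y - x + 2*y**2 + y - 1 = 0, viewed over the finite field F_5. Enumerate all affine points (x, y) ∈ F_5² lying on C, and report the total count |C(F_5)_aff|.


Affine F_5-points: {(0, 3), (0, 4), (1, 0), (1, 4), (2, 0), (2, 1), (3, 1), (3, 2), (4, 2), (4, 3)}; count = 10.

For each of the 25 pairs (x, y) ∈ F_5², evaluate f(x, y) mod 5. Record the zeros.
  x = 0: [0↦4, 1↦2, 2↦4, 3↦0, 4↦0]  zeros at y ∈ {3, 4}
  x = 1: [0↦0, 1↦4, 2↦2, 3↦4, 4↦0]  zeros at y ∈ {0, 4}
  x = 2: [0↦0, 1↦0, 2↦4, 3↦2, 4↦4]  zeros at y ∈ {0, 1}
  x = 3: [0↦4, 1↦0, 2↦0, 3↦4, 4↦2]  zeros at y ∈ {1, 2}
  x = 4: [0↦2, 1↦4, 2↦0, 3↦0, 4↦4]  zeros at y ∈ {2, 3}
Collecting zeros: affine points = {(0, 3), (0, 4), (1, 0), (1, 4), (2, 0), (2, 1), (3, 1), (3, 2), (4, 2), (4, 3)}.
Total count |C(F_5)_aff| = 10.


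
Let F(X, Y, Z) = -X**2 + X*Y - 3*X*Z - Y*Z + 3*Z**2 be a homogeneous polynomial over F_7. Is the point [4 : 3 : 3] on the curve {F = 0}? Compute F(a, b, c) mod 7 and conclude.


F(4,3,3) ≡ 6 (mod 7); P is NOT on the curve.

Evaluate F(4, 3, 3) term-by-term (mod 7).
  -X**2 ↦ -1·16·1·1 = -16
  X*Y ↦ 1·4·3·1 = 12
  -3*X*Z ↦ -3·4·1·3 = -36
  -Y*Z ↦ -1·1·3·3 = -9
  3*Z**2 ↦ 3·1·1·9 = 27
Sum: F(4, 3, 3) = (-16) + (12) + (-36) + (-9) + (27) = -22.
Reducing mod 7: -22 ≡ 6 (mod 7).
Since F(a, b, c) ≡ 6 ≠ 0 (mod 7), P does NOT lie on the curve.


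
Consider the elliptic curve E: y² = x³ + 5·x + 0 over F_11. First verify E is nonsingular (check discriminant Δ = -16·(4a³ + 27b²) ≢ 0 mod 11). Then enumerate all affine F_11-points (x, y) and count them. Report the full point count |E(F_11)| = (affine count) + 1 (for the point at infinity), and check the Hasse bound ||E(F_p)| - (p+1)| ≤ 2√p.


Affine points = {(0, 0), (3, 3), (3, 8), (6, 2), (6, 9), (7, 2), (7, 9), (9, 2), (9, 9), (10, 4), (10, 7)}; affine count = 11; |E(F_11)| = 12.

Discriminant check: Δ ∝ 4a³ + 27b² = 4·5³ + 27·0² = 4·125 + 27·0 ≡ 5 (mod 11). Nonzero ⇒ E is nonsingular.
For each x ∈ F_11, compute rhs = x³ + 5·x + 0 mod 11, then count y ∈ F_11 with y² ≡ rhs.
  x = 0: rhs = 0, matching y values: 0 (1 points).
  x = 1: rhs = 6, matching y values: none (0 points).
  x = 2: rhs = 7, matching y values: none (0 points).
  x = 3: rhs = 9, matching y values: 3, 8 (2 points).
  x = 4: rhs = 7, matching y values: none (0 points).
  x = 5: rhs = 7, matching y values: none (0 points).
  x = 6: rhs = 4, matching y values: 2, 9 (2 points).
  x = 7: rhs = 4, matching y values: 2, 9 (2 points).
  x = 8: rhs = 2, matching y values: none (0 points).
  x = 9: rhs = 4, matching y values: 2, 9 (2 points).
  x = 10: rhs = 5, matching y values: 4, 7 (2 points).
Total affine count: 11.
Full point count |E(F_11)| = 11 + 1 = 12.
Hasse bound: |12 − (11+1)| = |0| = 0 ≤ 2√11 ≈ 6.6332 ✓.


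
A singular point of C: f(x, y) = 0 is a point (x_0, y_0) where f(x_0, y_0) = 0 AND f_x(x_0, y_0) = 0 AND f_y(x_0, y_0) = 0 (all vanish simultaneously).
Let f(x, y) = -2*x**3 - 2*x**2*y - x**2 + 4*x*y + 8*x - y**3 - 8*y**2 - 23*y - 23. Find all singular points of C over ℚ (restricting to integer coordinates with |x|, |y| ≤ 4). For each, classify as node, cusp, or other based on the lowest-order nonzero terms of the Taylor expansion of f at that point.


Singular points: {(1, -3)}; classification: node.

Compute partial derivatives:
  f_x = -6*x**2 - 4*x*y - 2*x + 4*y + 8.
  f_y = -2*x**2 + 4*x - 3*y**2 - 16*y - 23.
Scan x_0 ∈ {−4, ..., 4}. For each x_0, f_y(x_0, y) is a polynomial in y; find its integer roots y ∈ {−4, ..., 4}, then test f_x and f at those candidates.
  x = -4: f_y(-4, y) = -3*y**2 - 16*y - 71; no integer root y with |y| ≤ 4.
  x = -3: f_y(-3, y) = -3*y**2 - 16*y - 53; no integer root y with |y| ≤ 4.
  x = -2: f_y(-2, y) = -3*y**2 - 16*y - 39; no integer root y with |y| ≤ 4.
  x = -1: f_y(-1, y) = -3*y**2 - 16*y - 29; no integer root y with |y| ≤ 4.
  x = 0: f_y(0, y) = -3*y**2 - 16*y - 23; no integer root y with |y| ≤ 4.
  x = 1: f_y(1, y) = -3*y**2 - 16*y - 21; vanishes at y ∈ {-3}. (1, -3): f_x = 0, f = 0 — SINGULAR.
  x = 2: f_y(2, y) = -3*y**2 - 16*y - 23; no integer root y with |y| ≤ 4.
  x = 3: f_y(3, y) = -3*y**2 - 16*y - 29; no integer root y with |y| ≤ 4.
  x = 4: f_y(4, y) = -3*y**2 - 16*y - 39; no integer root y with |y| ≤ 4.
Only singular point on the grid: (1, -3).
Classify: substitute x = 1 + u, y = -3 + v and expand: f = -2*u**3 - 2*u**2*v - u**2 - v**3 + v**2.
No constant or linear terms (consistent with a singular point). Quadratic part: -u**2 + v**2. Cubic part: -2*u**3 - 2*u**2*v - v**3.
The quadratic part v**2 - u**2 = (v − u)(v + u) splits into two distinct linear factors, so there are two distinct tangent lines y − -3 = ±(x − 1) — this is a node (ordinary double point).
Classification: node.


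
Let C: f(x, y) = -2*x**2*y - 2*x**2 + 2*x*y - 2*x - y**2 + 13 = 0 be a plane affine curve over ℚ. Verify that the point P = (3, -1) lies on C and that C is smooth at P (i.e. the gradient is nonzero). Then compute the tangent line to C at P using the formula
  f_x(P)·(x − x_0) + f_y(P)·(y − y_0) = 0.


Tangent line at P: -4*x - 10*y + 2 = 0.

Step 1: f(3, -1) = 0, so P lies on C.
Step 2: partial derivatives
  f_x(x, y) = -4*x*y - 4*x + 2*y - 2, f_y(x, y) = -2*x**2 + 2*x - 2*y.
  f_x(P) = -4, f_y(P) = -10 (gradient nonzero, so P is smooth).
Step 3: tangent line at P: -4·(x − 3) + -10·(y − -1) = 0.
Expanding: -4*x - 10*y + 2 = 0.


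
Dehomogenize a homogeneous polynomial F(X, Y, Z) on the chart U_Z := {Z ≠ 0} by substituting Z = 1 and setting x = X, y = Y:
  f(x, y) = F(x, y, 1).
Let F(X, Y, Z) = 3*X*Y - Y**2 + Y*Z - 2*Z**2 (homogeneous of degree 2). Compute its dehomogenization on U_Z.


f(x, y) = 3*x*y - y**2 + y - 2

On U_Z we set Z = 1. Each monomial c·X^i·Y^j·Z^k in F becomes c·x^i·y^j·1^k = c·x^i·y^j.
Substituting Z = 1: F(X, Y, 1) = 3*x*y - y**2 + y - 2.
Note: deg(f) ≤ deg(F) = 2; strict inequality happens when F is divisible by Z (lost terms).


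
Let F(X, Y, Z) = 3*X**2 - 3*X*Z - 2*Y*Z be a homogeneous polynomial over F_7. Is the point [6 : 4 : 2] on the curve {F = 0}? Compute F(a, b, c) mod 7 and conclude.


F(6,4,2) ≡ 0 (mod 7); P is on the curve.

Evaluate F(6, 4, 2) term-by-term (mod 7).
  3*X**2 ↦ 3·36·1·1 = 108
  -3*X*Z ↦ -3·6·1·2 = -36
  -2*Y*Z ↦ -2·1·4·2 = -16
Sum: F(6, 4, 2) = (108) + (-36) + (-16) = 56.
Reducing mod 7: 56 ≡ 0 (mod 7).
Since F(a, b, c) ≡ 0 (mod 7), P lies on the curve.


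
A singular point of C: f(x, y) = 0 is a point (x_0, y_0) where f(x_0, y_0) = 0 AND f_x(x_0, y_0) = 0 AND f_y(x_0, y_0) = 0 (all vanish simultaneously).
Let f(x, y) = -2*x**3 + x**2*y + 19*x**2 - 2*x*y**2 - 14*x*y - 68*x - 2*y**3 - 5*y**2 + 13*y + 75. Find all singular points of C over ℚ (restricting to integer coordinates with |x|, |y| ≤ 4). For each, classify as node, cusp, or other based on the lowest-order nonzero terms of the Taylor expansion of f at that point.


Singular points: {(3, -2)}; classification: node.

Compute partial derivatives:
  f_x = -6*x**2 + 2*x*y + 38*x - 2*y**2 - 14*y - 68.
  f_y = x**2 - 4*x*y - 14*x - 6*y**2 - 10*y + 13.
Scan x_0 ∈ {−4, ..., 4}. For each x_0, f_y(x_0, y) is a polynomial in y; find its integer roots y ∈ {−4, ..., 4}, then test f_x and f at those candidates.
  x = -4: f_y(-4, y) = -6*y**2 + 6*y + 85; no integer root y with |y| ≤ 4.
  x = -3: f_y(-3, y) = -6*y**2 + 2*y + 64; no integer root y with |y| ≤ 4.
  x = -2: f_y(-2, y) = -6*y**2 - 2*y + 45; no integer root y with |y| ≤ 4.
  x = -1: f_y(-1, y) = -6*y**2 - 6*y + 28; no integer root y with |y| ≤ 4.
  x = 0: f_y(0, y) = -6*y**2 - 10*y + 13; no integer root y with |y| ≤ 4.
  x = 1: f_y(1, y) = -6*y**2 - 14*y; vanishes at y ∈ {0}. (1, 0): f_x = -36 ≠ 0.
  x = 2: f_y(2, y) = -6*y**2 - 18*y - 11; no integer root y with |y| ≤ 4.
  x = 3: f_y(3, y) = -6*y**2 - 22*y - 20; vanishes at y ∈ {-2}. (3, -2): f_x = 0, f = 0 — SINGULAR.
  x = 4: f_y(4, y) = -6*y**2 - 26*y - 27; no integer root y with |y| ≤ 4.
Only singular point on the grid: (3, -2).
Classify: substitute x = 3 + u, y = -2 + v and expand: f = -2*u**3 + u**2*v - u**2 - 2*u*v**2 - 2*v**3 + v**2.
No constant or linear terms (consistent with a singular point). Quadratic part: -u**2 + v**2. Cubic part: -2*u**3 + u**2*v - 2*u*v**2 - 2*v**3.
The quadratic part v**2 - u**2 = (v − u)(v + u) splits into two distinct linear factors, so there are two distinct tangent lines y − -2 = ±(x − 3) — this is a node (ordinary double point).
Classification: node.
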